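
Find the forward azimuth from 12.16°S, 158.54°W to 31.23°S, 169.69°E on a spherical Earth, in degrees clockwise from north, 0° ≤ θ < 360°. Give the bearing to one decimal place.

Δλ = 169.69 − -158.54 = 328.23°; wrapped into (−180°, 180°]: -31.77°.
θ = atan2( sin Δλ · cos φ₂ , cos φ₁ · sin φ₂ − sin φ₁ · cos φ₂ · cos Δλ )
  = atan2(-0.45022, -0.35371) = -128.155° → normalised to [0°, 360°): 231.845°.

231.8°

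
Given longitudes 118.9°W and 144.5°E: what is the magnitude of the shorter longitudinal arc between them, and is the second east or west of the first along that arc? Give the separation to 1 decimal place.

Raw difference: 144.5 − -118.9 = 263.4°.
Normalise into (−180°, 180°]: 263.4° − 360° = -96.6°.
Negative ⇒ the second point lies to the west; separation 96.6°.

96.6° west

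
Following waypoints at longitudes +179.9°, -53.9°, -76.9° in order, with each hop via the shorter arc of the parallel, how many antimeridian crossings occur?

1

Leg 1: +179.9° → -53.9°, shortest Δλ = 126.2° (east) — crosses 180°.
Leg 2: -53.9° → -76.9°, shortest Δλ = -23.0° (west) — does not cross 180°.
Total crossings: 1.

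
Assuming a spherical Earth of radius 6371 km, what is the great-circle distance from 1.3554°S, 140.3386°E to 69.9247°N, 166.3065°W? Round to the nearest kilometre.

8838 km

Δλ = -166.3065 − 140.3386 = -306.6451°; wrapped into (−180°, 180°]: 53.3549°.
Δφ = 69.9247 − -1.3554 = 71.2801°.
a = sin²(Δφ/2) + cos φ₁ · cos φ₂ · sin²(Δλ/2) = 0.408700.
c = 2·atan2(√a, √(1−a)) = 1.38717 rad → d = 6371·c ≈ 8837.64 km.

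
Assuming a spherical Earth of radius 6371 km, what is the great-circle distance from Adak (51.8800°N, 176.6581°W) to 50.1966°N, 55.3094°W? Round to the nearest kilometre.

Δλ = -55.3094 − -176.6581 = 121.3487°.
Δφ = 50.1966 − 51.8800 = -1.6834°.
a = sin²(Δφ/2) + cos φ₁ · cos φ₂ · sin²(Δλ/2) = 0.300597.
c = 2·atan2(√a, √(1−a)) = 1.16058 rad → d = 6371·c ≈ 7394.07 km.

7394 km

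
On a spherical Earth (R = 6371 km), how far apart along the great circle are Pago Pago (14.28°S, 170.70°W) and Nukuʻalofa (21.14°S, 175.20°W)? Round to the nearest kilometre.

Δλ = -175.20 − -170.70 = -4.50°.
Δφ = -21.14 − -14.28 = -6.86°.
a = sin²(Δφ/2) + cos φ₁ · cos φ₂ · sin²(Δλ/2) = 0.004973.
c = 2·atan2(√a, √(1−a)) = 0.14115 rad → d = 6371·c ≈ 899.28 km.

899 km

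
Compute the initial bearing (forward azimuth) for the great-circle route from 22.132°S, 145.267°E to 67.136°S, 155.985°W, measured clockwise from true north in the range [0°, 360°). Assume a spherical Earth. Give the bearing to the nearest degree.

157°

Δλ = -155.985 − 145.267 = -301.252°; wrapped into (−180°, 180°]: 58.748°.
θ = atan2( sin Δλ · cos φ₂ , cos φ₁ · sin φ₂ − sin φ₁ · cos φ₂ · cos Δλ )
  = atan2(0.33216, -0.77759) = 156.869° → normalised to [0°, 360°): 156.869°.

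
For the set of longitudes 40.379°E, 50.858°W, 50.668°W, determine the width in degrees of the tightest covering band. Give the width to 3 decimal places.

91.237°

Sort the longitudes: -50.858°, -50.668°, +40.379°.
Eastward gaps between consecutive values (wrapping around): 0.190°, 91.047°, 268.763°.
Largest gap = 268.763° ⇒ minimal covering band is its complement: 360° − 268.763° = 91.237°.
Band runs from -50.858° eastward to +40.379°.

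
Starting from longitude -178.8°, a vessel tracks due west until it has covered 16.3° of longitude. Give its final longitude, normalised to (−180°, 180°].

+164.9°

Start at -178.8°; shift −16.3° → -195.1°.
-195.1° lies outside (−180°, 180°]; add 360° → +164.9°.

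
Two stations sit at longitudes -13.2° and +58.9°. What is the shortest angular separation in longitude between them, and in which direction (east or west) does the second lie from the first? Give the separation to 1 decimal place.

Raw difference: 58.9 − -13.2 = 72.1°.
Normalise into (−180°, 180°]: 72.1° stays 72.1°.
Positive ⇒ the second point lies to the east; separation 72.1°.

72.1° east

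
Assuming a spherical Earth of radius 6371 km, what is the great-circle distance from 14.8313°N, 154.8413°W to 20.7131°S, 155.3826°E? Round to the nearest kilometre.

6720 km

Δλ = 155.3826 − -154.8413 = 310.2239°; wrapped into (−180°, 180°]: -49.7761°.
Δφ = -20.7131 − 14.8313 = -35.5444°.
a = sin²(Δφ/2) + cos φ₁ · cos φ₂ · sin²(Δλ/2) = 0.253312.
c = 2·atan2(√a, √(1−a)) = 1.05483 rad → d = 6371·c ≈ 6720.32 km.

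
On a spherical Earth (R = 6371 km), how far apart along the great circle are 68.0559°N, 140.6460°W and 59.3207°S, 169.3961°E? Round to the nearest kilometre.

Δλ = 169.3961 − -140.6460 = 310.0421°; wrapped into (−180°, 180°]: -49.9579°.
Δφ = -59.3207 − 68.0559 = -127.3766°.
a = sin²(Δφ/2) + cos φ₁ · cos φ₂ · sin²(Δλ/2) = 0.837528.
c = 2·atan2(√a, √(1−a)) = 2.31184 rad → d = 6371·c ≈ 14728.71 km.

14729 km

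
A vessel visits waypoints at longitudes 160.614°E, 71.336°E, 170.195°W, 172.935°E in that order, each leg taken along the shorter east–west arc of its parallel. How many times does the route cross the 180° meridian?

2

Leg 1: +160.614° → +71.336°, shortest Δλ = -89.278° (west) — does not cross 180°.
Leg 2: +71.336° → -170.195°, shortest Δλ = 118.469° (east) — crosses 180°.
Leg 3: -170.195° → +172.935°, shortest Δλ = -16.87° (west) — crosses 180°.
Total crossings: 2.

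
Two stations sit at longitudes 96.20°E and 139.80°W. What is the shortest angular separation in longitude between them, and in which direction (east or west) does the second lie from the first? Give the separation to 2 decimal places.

Raw difference: -139.80 − 96.20 = -236.0°.
Normalise into (−180°, 180°]: -236.0° + 360° = 124.0°.
Positive ⇒ the second point lies to the east; separation 124.00°.

124.00° east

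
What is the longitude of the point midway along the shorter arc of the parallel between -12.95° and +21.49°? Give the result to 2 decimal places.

Signed shortest Δλ from -12.95° to +21.49° is +34.44°.
Midpoint longitude = -12.95° + (+34.44°)/2 = -12.95° + 17.22° = +4.27°.

+4.27°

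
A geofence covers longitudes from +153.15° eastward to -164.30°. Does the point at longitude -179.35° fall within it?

Yes

Band width going east from +153.15° to -164.30°: ((-164.30 − 153.15) mod 360) = 42.55°.
Offset of -179.35° east of the west edge: ((-179.35 − 153.15) mod 360) = 27.50°.
27.50° ≤ 42.55° ⇒ inside.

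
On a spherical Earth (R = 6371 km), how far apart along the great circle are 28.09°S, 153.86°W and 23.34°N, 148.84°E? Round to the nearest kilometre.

8391 km

Δλ = 148.84 − -153.86 = 302.70°; wrapped into (−180°, 180°]: -57.30°.
Δφ = 23.34 − -28.09 = 51.43°.
a = sin²(Δφ/2) + cos φ₁ · cos φ₂ · sin²(Δλ/2) = 0.374472.
c = 2·atan2(√a, √(1−a)) = 1.31702 rad → d = 6371·c ≈ 8390.76 km.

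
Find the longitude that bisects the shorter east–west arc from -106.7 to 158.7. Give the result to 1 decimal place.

-154.0°

Signed shortest Δλ from -106.7° to +158.7° is -94.6°.
Midpoint longitude = -106.7° + (-94.6°)/2 = -106.7° − 47.3° = -154.0°.
(The naïve average (-106.7 + +158.7)/2 = 26.0° is on the wrong side of the globe.)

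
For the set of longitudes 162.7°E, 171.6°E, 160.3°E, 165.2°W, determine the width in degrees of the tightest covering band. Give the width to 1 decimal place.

34.5°

Sort the longitudes: -165.2°, +160.3°, +162.7°, +171.6°.
Eastward gaps between consecutive values (wrapping around): 325.5°, 2.4°, 8.9°, 23.2°.
Largest gap = 325.5° ⇒ minimal covering band is its complement: 360° − 325.5° = 34.5°.
Band runs from +160.3° eastward to -165.2°, crossing the antimeridian.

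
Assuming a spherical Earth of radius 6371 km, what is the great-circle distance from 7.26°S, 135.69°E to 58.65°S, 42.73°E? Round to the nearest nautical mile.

5124 nmi

Δλ = 42.73 − 135.69 = -92.96°.
Δφ = -58.65 − -7.26 = -51.39°.
a = sin²(Δφ/2) + cos φ₁ · cos φ₂ · sin²(Δλ/2) = 0.459364.
c = 2·atan2(√a, √(1−a)) = 1.48943 rad → d = 6371·c ≈ 9489.19 km ≈ 5123.75 nmi.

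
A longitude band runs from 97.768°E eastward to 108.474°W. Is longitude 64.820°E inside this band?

No

Band width going east from +97.768° to -108.474°: ((-108.474 − 97.768) mod 360) = 153.758°.
Offset of +64.820° east of the west edge: ((64.820 − 97.768) mod 360) = 327.052°.
327.052° > 153.758° ⇒ outside.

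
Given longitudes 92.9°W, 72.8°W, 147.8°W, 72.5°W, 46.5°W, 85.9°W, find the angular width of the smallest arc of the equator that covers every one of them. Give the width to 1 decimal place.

101.3°

Sort the longitudes: -147.8°, -92.9°, -85.9°, -72.8°, -72.5°, -46.5°.
Eastward gaps between consecutive values (wrapping around): 54.9°, 7.0°, 13.1°, 0.3°, 26.0°, 258.7°.
Largest gap = 258.7° ⇒ minimal covering band is its complement: 360° − 258.7° = 101.3°.
Band runs from -147.8° eastward to -46.5°.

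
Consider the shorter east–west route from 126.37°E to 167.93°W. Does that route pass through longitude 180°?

Yes

Naïve |-167.93 − 126.37| = 294.3° > 180°, so the shorter arc goes the other way round — across 180°.
Signed shortest Δλ = ((-167.93 − 126.37 + 180) mod 360) − 180 = 65.7°.
Going east by 65.7° from +126.37° passes through 180° before reaching -167.93°.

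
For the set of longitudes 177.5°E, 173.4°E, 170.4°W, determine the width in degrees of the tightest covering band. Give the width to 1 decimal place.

16.2°

Sort the longitudes: -170.4°, +173.4°, +177.5°.
Eastward gaps between consecutive values (wrapping around): 343.8°, 4.1°, 12.1°.
Largest gap = 343.8° ⇒ minimal covering band is its complement: 360° − 343.8° = 16.2°.
Band runs from +173.4° eastward to -170.4°, crossing the antimeridian.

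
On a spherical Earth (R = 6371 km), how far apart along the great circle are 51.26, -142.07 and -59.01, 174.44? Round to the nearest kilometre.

12874 km

Δλ = 174.44 − -142.07 = 316.51°; wrapped into (−180°, 180°]: -43.49°.
Δφ = -59.01 − 51.26 = -110.27°.
a = sin²(Δφ/2) + cos φ₁ · cos φ₂ · sin²(Δλ/2) = 0.717447.
c = 2·atan2(√a, √(1−a)) = 2.02072 rad → d = 6371·c ≈ 12873.98 km.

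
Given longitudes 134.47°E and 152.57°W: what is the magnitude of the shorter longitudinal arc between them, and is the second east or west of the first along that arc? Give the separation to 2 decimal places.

Raw difference: -152.57 − 134.47 = -287.04°.
Normalise into (−180°, 180°]: -287.04° + 360° = 72.96°.
Positive ⇒ the second point lies to the east; separation 72.96°.

72.96° east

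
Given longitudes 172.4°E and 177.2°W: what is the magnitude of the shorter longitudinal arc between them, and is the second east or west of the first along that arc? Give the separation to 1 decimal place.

Raw difference: -177.2 − 172.4 = -349.6°.
Normalise into (−180°, 180°]: -349.6° + 360° = 10.4°.
Positive ⇒ the second point lies to the east; separation 10.4°.

10.4° east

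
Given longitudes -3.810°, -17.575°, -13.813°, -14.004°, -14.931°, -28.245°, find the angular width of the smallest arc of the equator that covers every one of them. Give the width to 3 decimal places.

Sort the longitudes: -28.245°, -17.575°, -14.931°, -14.004°, -13.813°, -3.810°.
Eastward gaps between consecutive values (wrapping around): 10.670°, 2.644°, 0.927°, 0.191°, 10.003°, 335.565°.
Largest gap = 335.565° ⇒ minimal covering band is its complement: 360° − 335.565° = 24.435°.
Band runs from -28.245° eastward to -3.810°.

24.435°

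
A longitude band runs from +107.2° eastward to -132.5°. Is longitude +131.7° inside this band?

Band width going east from +107.2° to -132.5°: ((-132.5 − 107.2) mod 360) = 120.3°.
Offset of +131.7° east of the west edge: ((131.7 − 107.2) mod 360) = 24.5°.
24.5° ≤ 120.3° ⇒ inside.

Yes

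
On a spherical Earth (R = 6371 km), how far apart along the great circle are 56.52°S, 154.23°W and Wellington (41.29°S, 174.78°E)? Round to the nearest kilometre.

Δλ = 174.78 − -154.23 = 329.01°; wrapped into (−180°, 180°]: -30.99°.
Δφ = -41.29 − -56.52 = 15.23°.
a = sin²(Δφ/2) + cos φ₁ · cos φ₂ · sin²(Δλ/2) = 0.047144.
c = 2·atan2(√a, √(1−a)) = 0.43774 rad → d = 6371·c ≈ 2788.83 km.

2789 km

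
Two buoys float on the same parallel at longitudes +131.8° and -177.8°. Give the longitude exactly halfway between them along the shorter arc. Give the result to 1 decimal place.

Signed shortest Δλ from +131.8° to -177.8° is +50.4°.
Midpoint longitude = +131.8° + (+50.4°)/2 = +131.8° + 25.2° = +157.0°.
(The naïve average (+131.8 + -177.8)/2 = -23.0° is on the wrong side of the globe.)

+157.0°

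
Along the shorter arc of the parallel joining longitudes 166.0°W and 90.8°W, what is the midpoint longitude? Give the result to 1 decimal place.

128.4°W

Signed shortest Δλ from -166.0° to -90.8° is +75.2°.
Midpoint longitude = -166.0° + (+75.2°)/2 = -166.0° + 37.6° = -128.4°.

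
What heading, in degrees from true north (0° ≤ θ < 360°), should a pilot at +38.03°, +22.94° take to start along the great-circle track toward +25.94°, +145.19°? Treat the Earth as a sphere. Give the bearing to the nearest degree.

Δλ = 145.19 − 22.94 = 122.25°.
θ = atan2( sin Δλ · cos φ₂ , cos φ₁ · sin φ₂ − sin φ₁ · cos φ₂ · cos Δλ )
  = atan2(0.76052, 0.64018) = 49.910° → normalised to [0°, 360°): 49.910°.

50°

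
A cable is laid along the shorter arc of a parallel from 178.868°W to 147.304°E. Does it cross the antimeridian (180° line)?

Yes

Naïve |147.304 − -178.868| = 326.172° > 180°, so the shorter arc goes the other way round — across 180°.
Signed shortest Δλ = ((147.304 − -178.868 + 180) mod 360) − 180 = -33.828°.
Going west by 33.828° from -178.868° passes through 180° before reaching +147.304°.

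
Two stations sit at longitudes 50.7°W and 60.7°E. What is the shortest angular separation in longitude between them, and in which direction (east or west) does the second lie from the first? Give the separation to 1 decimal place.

111.4° east

Raw difference: 60.7 − -50.7 = 111.4°.
Normalise into (−180°, 180°]: 111.4° stays 111.4°.
Positive ⇒ the second point lies to the east; separation 111.4°.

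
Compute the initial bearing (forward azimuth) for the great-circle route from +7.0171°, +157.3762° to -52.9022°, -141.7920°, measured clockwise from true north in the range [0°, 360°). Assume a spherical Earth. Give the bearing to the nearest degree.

Δλ = -141.7920 − 157.3762 = -299.1682°; wrapped into (−180°, 180°]: 60.8318°.
θ = atan2( sin Δλ · cos φ₂ , cos φ₁ · sin φ₂ − sin φ₁ · cos φ₂ · cos Δλ )
  = atan2(0.52669, -0.82755) = 147.525° → normalised to [0°, 360°): 147.525°.

148°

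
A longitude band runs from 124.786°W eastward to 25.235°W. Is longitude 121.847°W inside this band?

Yes

Band width going east from -124.786° to -25.235°: ((-25.235 − -124.786) mod 360) = 99.551°.
Offset of -121.847° east of the west edge: ((-121.847 − -124.786) mod 360) = 2.939°.
2.939° ≤ 99.551° ⇒ inside.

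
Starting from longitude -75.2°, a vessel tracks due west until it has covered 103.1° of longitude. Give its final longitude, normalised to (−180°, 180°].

Start at -75.2°; shift −103.1° → -178.3°.
-178.3° already lies in (−180°, 180°].

-178.3°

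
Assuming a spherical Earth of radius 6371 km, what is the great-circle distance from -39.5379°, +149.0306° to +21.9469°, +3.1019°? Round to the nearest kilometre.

Δλ = 3.1019 − 149.0306 = -145.9287°.
Δφ = 21.9469 − -39.5379 = 61.4848°.
a = sin²(Δφ/2) + cos φ₁ · cos φ₂ · sin²(Δλ/2) = 0.915224.
c = 2·atan2(√a, √(1−a)) = 2.55071 rad → d = 6371·c ≈ 16250.56 km.

16251 km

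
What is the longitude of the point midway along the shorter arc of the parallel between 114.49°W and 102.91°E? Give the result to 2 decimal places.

174.21°E

Signed shortest Δλ from -114.49° to +102.91° is -142.60°.
Midpoint longitude = -114.49° + (-142.60°)/2 = -114.49° − 71.30° = -185.79°.
Normalise into (−180°, 180°]: +174.21°.
(The naïve average (-114.49 + +102.91)/2 = -5.79° is on the wrong side of the globe.)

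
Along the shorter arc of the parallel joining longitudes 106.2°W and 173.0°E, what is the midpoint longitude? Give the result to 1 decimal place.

146.6°W

Signed shortest Δλ from -106.2° to +173.0° is -80.8°.
Midpoint longitude = -106.2° + (-80.8°)/2 = -106.2° − 40.4° = -146.6°.
(The naïve average (-106.2 + +173.0)/2 = 33.4° is on the wrong side of the globe.)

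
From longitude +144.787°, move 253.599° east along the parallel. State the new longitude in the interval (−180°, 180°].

+38.386°

Start at +144.787°; shift +253.599° → +398.386°.
+398.386° lies outside (−180°, 180°]; subtract 360° → +38.386°.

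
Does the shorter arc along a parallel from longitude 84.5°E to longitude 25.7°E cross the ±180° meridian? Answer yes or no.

No

Signed shortest Δλ = ((25.7 − 84.5 + 180) mod 360) − 180 = -58.8°.
Going west by 58.8° from +84.5° reaches +25.7° without touching 180°.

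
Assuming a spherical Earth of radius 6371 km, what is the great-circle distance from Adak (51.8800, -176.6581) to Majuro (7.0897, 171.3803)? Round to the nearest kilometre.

5100 km

Δλ = 171.3803 − -176.6581 = 348.0384°; wrapped into (−180°, 180°]: -11.9616°.
Δφ = 7.0897 − 51.8800 = -44.7903°.
a = sin²(Δφ/2) + cos φ₁ · cos φ₂ · sin²(Δλ/2) = 0.151806.
c = 2·atan2(√a, √(1−a)) = 0.80044 rad → d = 6371·c ≈ 5099.62 km.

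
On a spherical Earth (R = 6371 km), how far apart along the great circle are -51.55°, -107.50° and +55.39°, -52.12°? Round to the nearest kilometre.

Δλ = -52.12 − -107.50 = 55.38°.
Δφ = 55.39 − -51.55 = 106.94°.
a = sin²(Δφ/2) + cos φ₁ · cos φ₂ · sin²(Δλ/2) = 0.721951.
c = 2·atan2(√a, √(1−a)) = 2.03075 rad → d = 6371·c ≈ 12937.88 km.

12938 km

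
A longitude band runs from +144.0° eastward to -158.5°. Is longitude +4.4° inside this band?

No

Band width going east from +144.0° to -158.5°: ((-158.5 − 144.0) mod 360) = 57.5°.
Offset of +4.4° east of the west edge: ((4.4 − 144.0) mod 360) = 220.4°.
220.4° > 57.5° ⇒ outside.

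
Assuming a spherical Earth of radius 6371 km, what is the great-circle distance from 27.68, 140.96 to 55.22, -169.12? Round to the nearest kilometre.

5007 km

Δλ = -169.12 − 140.96 = -310.08°; wrapped into (−180°, 180°]: 49.92°.
Δφ = 55.22 − 27.68 = 27.54°.
a = sin²(Δφ/2) + cos φ₁ · cos φ₂ · sin²(Δλ/2) = 0.146608.
c = 2·atan2(√a, √(1−a)) = 0.78585 rad → d = 6371·c ≈ 5006.68 km.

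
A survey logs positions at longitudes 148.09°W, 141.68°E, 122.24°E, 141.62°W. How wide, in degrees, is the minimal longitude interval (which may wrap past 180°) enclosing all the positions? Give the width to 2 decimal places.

96.14°

Sort the longitudes: -148.09°, -141.62°, +122.24°, +141.68°.
Eastward gaps between consecutive values (wrapping around): 6.47°, 263.86°, 19.44°, 70.23°.
Largest gap = 263.86° ⇒ minimal covering band is its complement: 360° − 263.86° = 96.14°.
Band runs from +122.24° eastward to -141.62°, crossing the antimeridian.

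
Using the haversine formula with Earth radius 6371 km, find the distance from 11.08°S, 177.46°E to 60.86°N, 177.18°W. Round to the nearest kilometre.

8013 km

Δλ = -177.18 − 177.46 = -354.64°; wrapped into (−180°, 180°]: 5.36°.
Δφ = 60.86 − -11.08 = 71.94°.
a = sin²(Δφ/2) + cos φ₁ · cos φ₂ · sin²(Δλ/2) = 0.346038.
c = 2·atan2(√a, √(1−a)) = 1.25779 rad → d = 6371·c ≈ 8013.36 km.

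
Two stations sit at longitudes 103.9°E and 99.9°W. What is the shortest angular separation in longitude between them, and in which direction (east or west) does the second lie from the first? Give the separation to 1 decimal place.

156.2° east

Raw difference: -99.9 − 103.9 = -203.8°.
Normalise into (−180°, 180°]: -203.8° + 360° = 156.2°.
Positive ⇒ the second point lies to the east; separation 156.2°.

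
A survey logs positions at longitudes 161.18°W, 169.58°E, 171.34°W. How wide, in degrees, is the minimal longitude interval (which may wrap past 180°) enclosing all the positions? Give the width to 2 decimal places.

29.24°

Sort the longitudes: -171.34°, -161.18°, +169.58°.
Eastward gaps between consecutive values (wrapping around): 10.16°, 330.76°, 19.08°.
Largest gap = 330.76° ⇒ minimal covering band is its complement: 360° − 330.76° = 29.24°.
Band runs from +169.58° eastward to -161.18°, crossing the antimeridian.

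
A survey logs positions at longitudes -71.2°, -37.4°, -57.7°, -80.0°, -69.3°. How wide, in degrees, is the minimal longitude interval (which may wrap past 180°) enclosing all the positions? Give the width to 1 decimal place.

Sort the longitudes: -80.0°, -71.2°, -69.3°, -57.7°, -37.4°.
Eastward gaps between consecutive values (wrapping around): 8.8°, 1.9°, 11.6°, 20.3°, 317.4°.
Largest gap = 317.4° ⇒ minimal covering band is its complement: 360° − 317.4° = 42.6°.
Band runs from -80.0° eastward to -37.4°.

42.6°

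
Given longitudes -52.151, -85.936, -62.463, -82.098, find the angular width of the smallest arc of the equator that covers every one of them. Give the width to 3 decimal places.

Sort the longitudes: -85.936°, -82.098°, -62.463°, -52.151°.
Eastward gaps between consecutive values (wrapping around): 3.838°, 19.635°, 10.312°, 326.215°.
Largest gap = 326.215° ⇒ minimal covering band is its complement: 360° − 326.215° = 33.785°.
Band runs from -85.936° eastward to -52.151°.

33.785°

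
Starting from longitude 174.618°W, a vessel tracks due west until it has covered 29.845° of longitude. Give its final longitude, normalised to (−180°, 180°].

155.537°E

Start at -174.618°; shift −29.845° → -204.463°.
-204.463° lies outside (−180°, 180°]; add 360° → +155.537°.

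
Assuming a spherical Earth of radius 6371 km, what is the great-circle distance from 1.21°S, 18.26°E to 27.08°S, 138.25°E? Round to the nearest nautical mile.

6953 nmi

Δλ = 138.25 − 18.26 = 119.99°.
Δφ = -27.08 − -1.21 = -25.87°.
a = sin²(Δφ/2) + cos φ₁ · cos φ₂ · sin²(Δλ/2) = 0.717669.
c = 2·atan2(√a, √(1−a)) = 2.02121 rad → d = 6371·c ≈ 12877.14 km ≈ 6953.10 nmi.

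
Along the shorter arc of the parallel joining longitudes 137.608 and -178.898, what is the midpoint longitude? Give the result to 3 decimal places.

+159.355°

Signed shortest Δλ from +137.608° to -178.898° is +43.494°.
Midpoint longitude = +137.608° + (+43.494°)/2 = +137.608° + 21.747° = +159.355°.
(The naïve average (+137.608 + -178.898)/2 = -20.645° is on the wrong side of the globe.)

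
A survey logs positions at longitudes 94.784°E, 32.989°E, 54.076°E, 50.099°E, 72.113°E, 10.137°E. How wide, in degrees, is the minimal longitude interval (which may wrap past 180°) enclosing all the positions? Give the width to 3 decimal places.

Sort the longitudes: +10.137°, +32.989°, +50.099°, +54.076°, +72.113°, +94.784°.
Eastward gaps between consecutive values (wrapping around): 22.852°, 17.110°, 3.977°, 18.037°, 22.671°, 275.353°.
Largest gap = 275.353° ⇒ minimal covering band is its complement: 360° − 275.353° = 84.647°.
Band runs from +10.137° eastward to +94.784°.

84.647°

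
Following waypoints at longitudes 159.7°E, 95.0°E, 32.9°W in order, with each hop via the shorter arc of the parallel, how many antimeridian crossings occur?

Leg 1: +159.7° → +95.0°, shortest Δλ = -64.7° (west) — does not cross 180°.
Leg 2: +95.0° → -32.9°, shortest Δλ = -127.9° (west) — does not cross 180°.
Total crossings: 0.

0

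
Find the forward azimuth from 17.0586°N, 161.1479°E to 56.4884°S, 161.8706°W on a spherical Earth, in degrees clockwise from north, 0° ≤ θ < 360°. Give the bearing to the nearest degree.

Δλ = -161.8706 − 161.1479 = -323.0185°; wrapped into (−180°, 180°]: 36.9815°.
θ = atan2( sin Δλ · cos φ₂ , cos φ₁ · sin φ₂ − sin φ₁ · cos φ₂ · cos Δλ )
  = atan2(0.33212, -0.92647) = 160.278° → normalised to [0°, 360°): 160.278°.

160°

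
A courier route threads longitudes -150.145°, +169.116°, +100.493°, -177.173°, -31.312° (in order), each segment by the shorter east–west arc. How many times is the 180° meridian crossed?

2

Leg 1: -150.145° → +169.116°, shortest Δλ = -40.739° (west) — crosses 180°.
Leg 2: +169.116° → +100.493°, shortest Δλ = -68.623° (west) — does not cross 180°.
Leg 3: +100.493° → -177.173°, shortest Δλ = 82.334° (east) — crosses 180°.
Leg 4: -177.173° → -31.312°, shortest Δλ = 145.861° (east) — does not cross 180°.
Total crossings: 2.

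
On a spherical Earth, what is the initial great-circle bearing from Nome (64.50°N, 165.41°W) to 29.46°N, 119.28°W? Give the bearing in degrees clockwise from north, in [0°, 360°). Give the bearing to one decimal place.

117.9°

Δλ = -119.28 − -165.41 = 46.13°.
θ = atan2( sin Δλ · cos φ₂ , cos φ₁ · sin φ₂ − sin φ₁ · cos φ₂ · cos Δλ )
  = atan2(0.62770, -0.33290) = 117.939° → normalised to [0°, 360°): 117.939°.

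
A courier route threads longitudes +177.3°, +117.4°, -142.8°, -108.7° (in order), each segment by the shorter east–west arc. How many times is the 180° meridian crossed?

Leg 1: +177.3° → +117.4°, shortest Δλ = -59.9° (west) — does not cross 180°.
Leg 2: +117.4° → -142.8°, shortest Δλ = 99.8° (east) — crosses 180°.
Leg 3: -142.8° → -108.7°, shortest Δλ = 34.1° (east) — does not cross 180°.
Total crossings: 1.

1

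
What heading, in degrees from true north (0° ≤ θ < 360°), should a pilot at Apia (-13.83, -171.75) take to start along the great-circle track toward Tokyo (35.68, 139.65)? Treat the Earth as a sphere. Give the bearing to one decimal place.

Δλ = 139.65 − -171.75 = 311.40°; wrapped into (−180°, 180°]: -48.60°.
θ = atan2( sin Δλ · cos φ₂ , cos φ₁ · sin φ₂ − sin φ₁ · cos φ₂ · cos Δλ )
  = atan2(-0.60931, 0.69476) = -41.251° → normalised to [0°, 360°): 318.749°.

318.7°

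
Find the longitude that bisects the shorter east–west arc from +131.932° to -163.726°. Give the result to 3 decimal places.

Signed shortest Δλ from +131.932° to -163.726° is +64.342°.
Midpoint longitude = +131.932° + (+64.342°)/2 = +131.932° + 32.171° = +164.103°.
(The naïve average (+131.932 + -163.726)/2 = -15.897° is on the wrong side of the globe.)

+164.103°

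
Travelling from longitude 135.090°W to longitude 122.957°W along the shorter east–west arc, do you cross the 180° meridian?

Signed shortest Δλ = ((-122.957 − -135.090 + 180) mod 360) − 180 = 12.133°.
Going east by 12.133° from -135.090° reaches -122.957° without touching 180°.

No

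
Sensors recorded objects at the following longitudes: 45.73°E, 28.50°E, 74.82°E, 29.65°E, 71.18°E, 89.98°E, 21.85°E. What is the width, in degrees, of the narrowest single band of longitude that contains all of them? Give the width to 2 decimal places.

Sort the longitudes: +21.85°, +28.50°, +29.65°, +45.73°, +71.18°, +74.82°, +89.98°.
Eastward gaps between consecutive values (wrapping around): 6.65°, 1.15°, 16.08°, 25.45°, 3.64°, 15.16°, 291.87°.
Largest gap = 291.87° ⇒ minimal covering band is its complement: 360° − 291.87° = 68.13°.
Band runs from +21.85° eastward to +89.98°.

68.13°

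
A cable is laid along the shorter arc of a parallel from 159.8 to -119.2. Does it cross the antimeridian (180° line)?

Yes

Naïve |-119.2 − 159.8| = 279.0° > 180°, so the shorter arc goes the other way round — across 180°.
Signed shortest Δλ = ((-119.2 − 159.8 + 180) mod 360) − 180 = 81.0°.
Going east by 81.0° from +159.8° passes through 180° before reaching -119.2°.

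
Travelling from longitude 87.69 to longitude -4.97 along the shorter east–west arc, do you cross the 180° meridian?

Signed shortest Δλ = ((-4.97 − 87.69 + 180) mod 360) − 180 = -92.66°.
Going west by 92.66° from +87.69° reaches -4.97° without touching 180°.

No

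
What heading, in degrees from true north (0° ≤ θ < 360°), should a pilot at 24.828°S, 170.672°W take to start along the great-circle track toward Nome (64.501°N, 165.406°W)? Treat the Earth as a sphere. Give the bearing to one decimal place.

2.3°

Δλ = -165.406 − -170.672 = 5.266°.
θ = atan2( sin Δλ · cos φ₂ , cos φ₁ · sin φ₂ − sin φ₁ · cos φ₂ · cos Δλ )
  = atan2(0.03951, 0.99917) = 2.265° → normalised to [0°, 360°): 2.265°.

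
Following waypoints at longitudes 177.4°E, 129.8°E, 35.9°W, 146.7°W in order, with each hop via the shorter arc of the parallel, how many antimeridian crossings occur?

0

Leg 1: +177.4° → +129.8°, shortest Δλ = -47.6° (west) — does not cross 180°.
Leg 2: +129.8° → -35.9°, shortest Δλ = -165.7° (west) — does not cross 180°.
Leg 3: -35.9° → -146.7°, shortest Δλ = -110.8° (west) — does not cross 180°.
Total crossings: 0.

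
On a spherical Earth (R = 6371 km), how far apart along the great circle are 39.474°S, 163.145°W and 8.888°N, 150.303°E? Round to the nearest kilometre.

Δλ = 150.303 − -163.145 = 313.448°; wrapped into (−180°, 180°]: -46.552°.
Δφ = 8.888 − -39.474 = 48.362°.
a = sin²(Δφ/2) + cos φ₁ · cos φ₂ · sin²(Δλ/2) = 0.286877.
c = 2·atan2(√a, √(1−a)) = 1.13046 rad → d = 6371·c ≈ 7202.15 km.

7202 km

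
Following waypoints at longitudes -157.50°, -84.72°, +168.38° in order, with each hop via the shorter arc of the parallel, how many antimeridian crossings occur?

1

Leg 1: -157.50° → -84.72°, shortest Δλ = 72.78° (east) — does not cross 180°.
Leg 2: -84.72° → +168.38°, shortest Δλ = -106.9° (west) — crosses 180°.
Total crossings: 1.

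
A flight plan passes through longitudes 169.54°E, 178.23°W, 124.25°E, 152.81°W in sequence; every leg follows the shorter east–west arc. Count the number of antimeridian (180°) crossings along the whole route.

Leg 1: +169.54° → -178.23°, shortest Δλ = 12.23° (east) — crosses 180°.
Leg 2: -178.23° → +124.25°, shortest Δλ = -57.52° (west) — crosses 180°.
Leg 3: +124.25° → -152.81°, shortest Δλ = 82.94° (east) — crosses 180°.
Total crossings: 3.

3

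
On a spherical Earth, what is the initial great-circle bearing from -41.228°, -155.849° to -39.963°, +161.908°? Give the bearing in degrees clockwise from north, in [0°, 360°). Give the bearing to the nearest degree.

258°

Δλ = 161.908 − -155.849 = 317.757°; wrapped into (−180°, 180°]: -42.243°.
θ = atan2( sin Δλ · cos φ₂ , cos φ₁ · sin φ₂ − sin φ₁ · cos φ₂ · cos Δλ )
  = atan2(-0.51527, -0.10911) = -101.956° → normalised to [0°, 360°): 258.044°.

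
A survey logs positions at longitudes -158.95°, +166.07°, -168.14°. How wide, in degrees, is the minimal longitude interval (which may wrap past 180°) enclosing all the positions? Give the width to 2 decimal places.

Sort the longitudes: -168.14°, -158.95°, +166.07°.
Eastward gaps between consecutive values (wrapping around): 9.19°, 325.02°, 25.79°.
Largest gap = 325.02° ⇒ minimal covering band is its complement: 360° − 325.02° = 34.98°.
Band runs from +166.07° eastward to -158.95°, crossing the antimeridian.

34.98°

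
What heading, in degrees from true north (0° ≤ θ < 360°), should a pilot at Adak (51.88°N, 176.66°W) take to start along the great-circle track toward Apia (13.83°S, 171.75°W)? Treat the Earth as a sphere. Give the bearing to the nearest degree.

175°

Δλ = -171.75 − -176.66 = 4.91°.
θ = atan2( sin Δλ · cos φ₂ , cos φ₁ · sin φ₂ − sin φ₁ · cos φ₂ · cos Δλ )
  = atan2(0.08311, -0.90867) = 174.774° → normalised to [0°, 360°): 174.774°.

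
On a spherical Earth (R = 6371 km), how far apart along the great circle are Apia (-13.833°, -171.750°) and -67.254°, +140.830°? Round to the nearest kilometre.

6858 km

Δλ = 140.830 − -171.750 = 312.580°; wrapped into (−180°, 180°]: -47.420°.
Δφ = -67.254 − -13.833 = -53.421°.
a = sin²(Δφ/2) + cos φ₁ · cos φ₂ · sin²(Δλ/2) = 0.262739.
c = 2·atan2(√a, √(1−a)) = 1.07637 rad → d = 6371·c ≈ 6857.58 km.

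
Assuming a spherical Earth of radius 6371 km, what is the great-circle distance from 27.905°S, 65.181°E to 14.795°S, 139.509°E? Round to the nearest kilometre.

Δλ = 139.509 − 65.181 = 74.328°.
Δφ = -14.795 − -27.905 = 13.110°.
a = sin²(Δφ/2) + cos φ₁ · cos φ₂ · sin²(Δλ/2) = 0.324842.
c = 2·atan2(√a, √(1−a)) = 1.21289 rad → d = 6371·c ≈ 7727.30 km.

7727 km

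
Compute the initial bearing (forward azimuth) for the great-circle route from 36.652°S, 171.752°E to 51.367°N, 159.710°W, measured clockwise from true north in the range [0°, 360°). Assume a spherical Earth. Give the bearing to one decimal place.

Δλ = -159.710 − 171.752 = -331.462°; wrapped into (−180°, 180°]: 28.538°.
θ = atan2( sin Δλ · cos φ₂ , cos φ₁ · sin φ₂ − sin φ₁ · cos φ₂ · cos Δλ )
  = atan2(0.29827, 0.95412) = 17.360° → normalised to [0°, 360°): 17.360°.

17.4°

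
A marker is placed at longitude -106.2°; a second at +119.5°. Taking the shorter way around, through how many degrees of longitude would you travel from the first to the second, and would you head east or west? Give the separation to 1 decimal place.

134.3° west

Raw difference: 119.5 − -106.2 = 225.7°.
Normalise into (−180°, 180°]: 225.7° − 360° = -134.3°.
Negative ⇒ the second point lies to the west; separation 134.3°.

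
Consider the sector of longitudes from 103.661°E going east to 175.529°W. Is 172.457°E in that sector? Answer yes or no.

Band width going east from +103.661° to -175.529°: ((-175.529 − 103.661) mod 360) = 80.810°.
Offset of +172.457° east of the west edge: ((172.457 − 103.661) mod 360) = 68.796°.
68.796° ≤ 80.810° ⇒ inside.

Yes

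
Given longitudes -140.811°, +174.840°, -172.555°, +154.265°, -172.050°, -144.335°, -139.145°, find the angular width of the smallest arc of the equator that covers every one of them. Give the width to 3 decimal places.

Sort the longitudes: -172.555°, -172.050°, -144.335°, -140.811°, -139.145°, +154.265°, +174.840°.
Eastward gaps between consecutive values (wrapping around): 0.505°, 27.715°, 3.524°, 1.666°, 293.410°, 20.575°, 12.605°.
Largest gap = 293.410° ⇒ minimal covering band is its complement: 360° − 293.410° = 66.590°.
Band runs from +154.265° eastward to -139.145°, crossing the antimeridian.

66.590°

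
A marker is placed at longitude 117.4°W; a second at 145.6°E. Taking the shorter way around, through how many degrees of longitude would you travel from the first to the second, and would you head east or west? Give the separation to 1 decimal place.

97.0° west

Raw difference: 145.6 − -117.4 = 263.0°.
Normalise into (−180°, 180°]: 263.0° − 360° = -97.0°.
Negative ⇒ the second point lies to the west; separation 97.0°.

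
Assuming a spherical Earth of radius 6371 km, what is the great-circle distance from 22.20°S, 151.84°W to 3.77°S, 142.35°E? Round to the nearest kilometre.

7362 km

Δλ = 142.35 − -151.84 = 294.19°; wrapped into (−180°, 180°]: -65.81°.
Δφ = -3.77 − -22.20 = 18.43°.
a = sin²(Δφ/2) + cos φ₁ · cos φ₂ · sin²(Δλ/2) = 0.298295.
c = 2·atan2(√a, √(1−a)) = 1.15555 rad → d = 6371·c ≈ 7362.04 km.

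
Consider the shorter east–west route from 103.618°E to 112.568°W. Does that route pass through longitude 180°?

Naïve |-112.568 − 103.618| = 216.186° > 180°, so the shorter arc goes the other way round — across 180°.
Signed shortest Δλ = ((-112.568 − 103.618 + 180) mod 360) − 180 = 143.814°.
Going east by 143.814° from +103.618° passes through 180° before reaching -112.568°.

Yes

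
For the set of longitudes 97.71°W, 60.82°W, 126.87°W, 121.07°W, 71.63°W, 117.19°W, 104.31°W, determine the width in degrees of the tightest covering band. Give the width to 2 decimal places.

66.05°

Sort the longitudes: -126.87°, -121.07°, -117.19°, -104.31°, -97.71°, -71.63°, -60.82°.
Eastward gaps between consecutive values (wrapping around): 5.80°, 3.88°, 12.88°, 6.60°, 26.08°, 10.81°, 293.95°.
Largest gap = 293.95° ⇒ minimal covering band is its complement: 360° − 293.95° = 66.05°.
Band runs from -126.87° eastward to -60.82°.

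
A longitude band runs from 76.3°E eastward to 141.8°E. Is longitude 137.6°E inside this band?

Band width going east from +76.3° to +141.8°: ((141.8 − 76.3) mod 360) = 65.5°.
Offset of +137.6° east of the west edge: ((137.6 − 76.3) mod 360) = 61.3°.
61.3° ≤ 65.5° ⇒ inside.

Yes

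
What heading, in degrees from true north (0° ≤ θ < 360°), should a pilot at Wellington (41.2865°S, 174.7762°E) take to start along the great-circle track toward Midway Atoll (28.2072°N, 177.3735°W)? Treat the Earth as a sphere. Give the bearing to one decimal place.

Δλ = -177.3735 − 174.7762 = -352.1497°; wrapped into (−180°, 180°]: 7.8503°.
θ = atan2( sin Δλ · cos φ₂ , cos φ₁ · sin φ₂ − sin φ₁ · cos φ₂ · cos Δλ )
  = atan2(0.12036, 0.93118) = 7.365° → normalised to [0°, 360°): 7.365°.

7.4°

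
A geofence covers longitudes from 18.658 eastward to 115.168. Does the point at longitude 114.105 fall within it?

Band width going east from +18.658° to +115.168°: ((115.168 − 18.658) mod 360) = 96.510°.
Offset of +114.105° east of the west edge: ((114.105 − 18.658) mod 360) = 95.447°.
95.447° ≤ 96.510° ⇒ inside.

Yes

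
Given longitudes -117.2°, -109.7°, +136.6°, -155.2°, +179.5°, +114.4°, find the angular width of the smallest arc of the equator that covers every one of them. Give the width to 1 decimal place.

Sort the longitudes: -155.2°, -117.2°, -109.7°, +114.4°, +136.6°, +179.5°.
Eastward gaps between consecutive values (wrapping around): 38.0°, 7.5°, 224.1°, 22.2°, 42.9°, 25.3°.
Largest gap = 224.1° ⇒ minimal covering band is its complement: 360° − 224.1° = 135.9°.
Band runs from +114.4° eastward to -109.7°, crossing the antimeridian.

135.9°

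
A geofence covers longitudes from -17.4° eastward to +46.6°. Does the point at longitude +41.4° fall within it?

Yes

Band width going east from -17.4° to +46.6°: ((46.6 − -17.4) mod 360) = 64.0°.
Offset of +41.4° east of the west edge: ((41.4 − -17.4) mod 360) = 58.8°.
58.8° ≤ 64.0° ⇒ inside.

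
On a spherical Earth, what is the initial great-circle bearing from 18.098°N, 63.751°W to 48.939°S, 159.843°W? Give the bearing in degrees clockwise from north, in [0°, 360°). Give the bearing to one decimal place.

Δλ = -159.843 − -63.751 = -96.092°.
θ = atan2( sin Δλ · cos φ₂ , cos φ₁ · sin φ₂ − sin φ₁ · cos φ₂ · cos Δλ )
  = atan2(-0.65315, -0.69505) = -136.780° → normalised to [0°, 360°): 223.220°.

223.2°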